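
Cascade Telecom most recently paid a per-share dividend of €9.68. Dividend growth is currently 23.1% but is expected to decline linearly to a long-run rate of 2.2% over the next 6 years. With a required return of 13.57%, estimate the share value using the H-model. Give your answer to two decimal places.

H-model: P₀ = D₀[(1+g_L) + H(g_S−g_L)]/(r−g_L), with H = 6/2 = 3.
P₀ = 9.68 × [(1+0.022) + 3×(0.231−0.022)] / (0.1357−0.022)
   = 9.68 × 1.6490 / 0.1137 = 140.3898

€140.39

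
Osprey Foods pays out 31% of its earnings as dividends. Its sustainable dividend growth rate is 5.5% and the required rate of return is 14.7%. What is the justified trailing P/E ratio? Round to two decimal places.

3.55

Justified trailing P/E = b(1+g)/(r−g) = 0.31×(1+0.055)/(0.147−0.055) = 3.5549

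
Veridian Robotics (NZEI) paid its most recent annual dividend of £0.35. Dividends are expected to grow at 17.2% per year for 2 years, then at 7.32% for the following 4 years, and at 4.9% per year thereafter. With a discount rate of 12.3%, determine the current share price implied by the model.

£6.62

Three-stage DDM. Project D₁…D_6; terminal Gordon value at t=6 with g = 0.049; discount at r = 0.123.
D_1 = 0.4102
D_2 = 0.4808
D_3 = 0.5159
D_4 = 0.5537
D_5 = 0.5942
D_6 = 0.6377
TV_6 = 0.6690/(0.123−0.049) = 9.0404
P₀ = Σ Dₜ/(1+r)ᵗ + TV_6/(1+r)^6 = 6.6168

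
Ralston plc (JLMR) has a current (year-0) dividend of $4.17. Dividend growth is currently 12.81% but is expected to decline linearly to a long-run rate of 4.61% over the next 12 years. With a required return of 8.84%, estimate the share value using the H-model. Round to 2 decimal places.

H-model: P₀ = D₀[(1+g_L) + H(g_S−g_L)]/(r−g_L), with H = 12/2 = 6.
P₀ = 4.17 × [(1+0.0461) + 6×(0.1281−0.0461)] / (0.0884−0.0461)
   = 4.17 × 1.5381 / 0.0423 = 151.6283

$151.63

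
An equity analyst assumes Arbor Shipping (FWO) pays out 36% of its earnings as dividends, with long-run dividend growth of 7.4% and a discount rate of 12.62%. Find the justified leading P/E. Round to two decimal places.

Justified leading P/E = b/(r−g) = 0.36/(0.1262−0.074) = 6.8966

6.90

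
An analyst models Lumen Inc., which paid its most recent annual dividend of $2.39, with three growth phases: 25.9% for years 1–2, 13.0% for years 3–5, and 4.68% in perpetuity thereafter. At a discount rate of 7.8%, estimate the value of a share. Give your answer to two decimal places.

Three-stage DDM. Project D₁…D_5; terminal Gordon value at t=5 with g = 0.0468; discount at r = 0.078.
D_1 = 3.0090
D_2 = 3.7883
D_3 = 4.2808
D_4 = 4.8373
D_5 = 5.4662
TV_5 = 5.7220/(0.078−0.0468) = 183.3977
P₀ = Σ Dₜ/(1+r)ᵗ + TV_5/(1+r)^5 = 142.7849

$142.78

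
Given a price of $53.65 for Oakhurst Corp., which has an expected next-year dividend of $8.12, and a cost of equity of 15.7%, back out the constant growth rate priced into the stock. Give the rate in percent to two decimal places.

From P₀ = D₁/(r − g), the implied growth is g = r − D₁/P₀.
g = 0.157 − 8.12/53.65 = 0.157 − 0.15135 = 0.00565

0.56%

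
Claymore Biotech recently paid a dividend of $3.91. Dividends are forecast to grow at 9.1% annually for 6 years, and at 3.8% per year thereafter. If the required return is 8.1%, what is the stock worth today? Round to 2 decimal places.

Two-stage DDM. Project D₁…D_6 at 0.091, terminal growth 0.038, discount at r = 0.081.
D_1 = 4.2658
D_2 = 4.6540
D_3 = 5.0775
D_4 = 5.5396
D_5 = 6.0437
D_6 = 6.5936
Terminal value at t=6: TV = D_7/(r−g) = 6.8442/(0.081−0.038) = 159.1674
P₀ = 4.2658/(1+0.081)^1 + 4.6540/(1+0.081)^2 + 5.0775/(1+0.081)^3 + 5.5396/(1+0.081)^4 + 6.0437/(1+0.081)^5 + 6.5936/(1+0.081)^6 + 159.1674/(1+0.081)^6 = 123.9784

$123.98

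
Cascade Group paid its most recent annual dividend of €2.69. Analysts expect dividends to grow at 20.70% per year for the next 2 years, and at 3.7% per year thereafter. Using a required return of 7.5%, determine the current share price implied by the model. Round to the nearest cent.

€98.95

Two-stage DDM. Project D₁…D_2 at 0.207, terminal growth 0.037, discount at r = 0.075.
D_1 = 3.2468
D_2 = 3.9189
Terminal value at t=2: TV = D_3/(r−g) = 4.0639/(0.075−0.037) = 106.9454
P₀ = 3.2468/(1+0.075)^1 + 3.9189/(1+0.075)^2 + 106.9454/(1+0.075)^2 = 98.9548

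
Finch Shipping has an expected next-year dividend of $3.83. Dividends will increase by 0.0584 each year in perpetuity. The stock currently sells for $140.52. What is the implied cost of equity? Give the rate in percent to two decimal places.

8.57%

Rearranging the constant-growth DDM: r = D₁/P₀ + g.
r = 3.8300 / 140.52 + 0.0584 = 0.02726 + 0.0584 = 0.08566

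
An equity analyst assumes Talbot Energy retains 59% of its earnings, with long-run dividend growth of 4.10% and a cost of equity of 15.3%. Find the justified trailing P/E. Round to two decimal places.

3.81

Payout ratio b = 1 − 0.59 = 0.41.
Justified trailing P/E = b(1+g)/(r−g) = 0.41×(1+0.041)/(0.153−0.041) = 3.8108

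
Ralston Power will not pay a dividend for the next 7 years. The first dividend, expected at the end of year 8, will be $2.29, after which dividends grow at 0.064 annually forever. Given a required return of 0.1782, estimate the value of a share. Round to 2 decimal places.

$6.36

Deferred-dividend DDM. At t=7 the remaining stream is a growing perpetuity with first payment D_8 = 2.29.
V_7 = D_8/(r−g) = 2.29/(0.1782−0.064) = 20.0525
P₀ = V_7/(1+r)^7 = 20.0525/(1+0.1782)^7 = 6.3626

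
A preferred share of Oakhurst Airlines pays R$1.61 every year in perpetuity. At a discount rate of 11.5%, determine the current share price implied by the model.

R$14.00

Zero-growth DDM (perpetuity): P₀ = D/r = 1.61 / 0.115 = 14.0000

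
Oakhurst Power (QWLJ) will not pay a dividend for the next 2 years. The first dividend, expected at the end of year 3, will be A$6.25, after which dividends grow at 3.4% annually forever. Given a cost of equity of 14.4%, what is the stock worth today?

Deferred-dividend DDM. At t=2 the remaining stream is a growing perpetuity with first payment D_3 = 6.25.
V_2 = D_3/(r−g) = 6.25/(0.144−0.034) = 56.8182
P₀ = V_2/(1+r)^2 = 56.8182/(1+0.144)^2 = 43.4145

A$43.41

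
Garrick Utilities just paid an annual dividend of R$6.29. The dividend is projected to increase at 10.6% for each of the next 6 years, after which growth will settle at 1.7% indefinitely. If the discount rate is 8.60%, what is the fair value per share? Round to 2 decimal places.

Two-stage DDM. Project D₁…D_6 at 0.106, terminal growth 0.017, discount at r = 0.086.
D_1 = 6.9567
D_2 = 7.6942
D_3 = 8.5097
D_4 = 9.4118
D_5 = 10.4094
D_6 = 11.5128
Terminal value at t=6: TV = D_7/(r−g) = 11.7085/(0.086−0.017) = 169.6888
P₀ = 6.9567/(1+0.086)^1 + 7.6942/(1+0.086)^2 + 8.5097/(1+0.086)^3 + 9.4118/(1+0.086)^4 + 10.4094/(1+0.086)^5 + 11.5128/(1+0.086)^6 + 169.6888/(1+0.086)^6 = 143.6853

R$143.69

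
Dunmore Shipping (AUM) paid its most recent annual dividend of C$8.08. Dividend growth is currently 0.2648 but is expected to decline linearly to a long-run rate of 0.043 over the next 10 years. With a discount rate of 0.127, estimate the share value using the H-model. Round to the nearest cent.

C$207.00

H-model: P₀ = D₀[(1+g_L) + H(g_S−g_L)]/(r−g_L), with H = 10/2 = 5.
P₀ = 8.08 × [(1+0.043) + 5×(0.2648−0.043)] / (0.127−0.043)
   = 8.08 × 2.1520 / 0.084 = 207.0019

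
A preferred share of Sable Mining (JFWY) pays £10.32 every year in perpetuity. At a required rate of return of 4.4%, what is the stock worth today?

Zero-growth DDM (perpetuity): P₀ = D/r = 10.32 / 0.044 = 234.5455

£234.55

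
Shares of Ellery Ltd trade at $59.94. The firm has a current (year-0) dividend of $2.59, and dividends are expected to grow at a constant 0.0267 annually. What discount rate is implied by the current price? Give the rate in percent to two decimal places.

Rearranging the constant-growth DDM: r = D₁/P₀ + g.
D₁ = 2.59 × (1 + 0.0267) = 2.6592.
r = 2.6592 / 59.94 + 0.0267 = 0.04436 + 0.0267 = 0.07106

7.11%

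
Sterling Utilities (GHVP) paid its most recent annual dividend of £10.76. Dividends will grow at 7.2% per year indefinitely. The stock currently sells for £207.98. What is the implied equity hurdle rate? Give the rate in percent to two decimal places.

Rearranging the constant-growth DDM: r = D₁/P₀ + g.
D₁ = 10.76 × (1 + 0.072) = 11.5347.
r = 11.5347 / 207.98 + 0.072 = 0.05546 + 0.072 = 0.12746

12.75%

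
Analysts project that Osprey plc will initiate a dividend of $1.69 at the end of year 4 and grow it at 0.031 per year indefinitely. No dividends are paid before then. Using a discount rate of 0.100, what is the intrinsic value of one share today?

Deferred-dividend DDM. At t=3 the remaining stream is a growing perpetuity with first payment D_4 = 1.69.
V_3 = D_4/(r−g) = 1.69/(0.1−0.031) = 24.4928
P₀ = V_3/(1+r)^3 = 24.4928/(1+0.1)^3 = 18.4018

$18.40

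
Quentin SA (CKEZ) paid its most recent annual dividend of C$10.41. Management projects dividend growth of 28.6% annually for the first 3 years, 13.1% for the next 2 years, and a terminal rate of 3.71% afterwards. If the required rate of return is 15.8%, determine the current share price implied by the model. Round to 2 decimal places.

Three-stage DDM. Project D₁…D_5; terminal Gordon value at t=5 with g = 0.0371; discount at r = 0.158.
D_1 = 13.3873
D_2 = 17.2160
D_3 = 22.1398
D_4 = 25.0401
D_5 = 28.3204
TV_5 = 29.3711/(0.158−0.0371) = 242.9367
P₀ = Σ Dₜ/(1+r)ᵗ + TV_5/(1+r)^5 = 182.8502

C$182.85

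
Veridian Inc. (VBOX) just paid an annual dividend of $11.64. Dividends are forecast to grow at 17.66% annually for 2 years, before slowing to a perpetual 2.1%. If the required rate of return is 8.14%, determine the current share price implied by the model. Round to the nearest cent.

$259.38

Two-stage DDM. Project D₁…D_2 at 0.1766, terminal growth 0.021, discount at r = 0.0814.
D_1 = 13.6956
D_2 = 16.1143
Terminal value at t=2: TV = D_3/(r−g) = 16.4527/(0.0814−0.021) = 272.3952
P₀ = 13.6956/(1+0.0814)^1 + 16.1143/(1+0.0814)^2 + 272.3952/(1+0.0814)^2 = 259.3751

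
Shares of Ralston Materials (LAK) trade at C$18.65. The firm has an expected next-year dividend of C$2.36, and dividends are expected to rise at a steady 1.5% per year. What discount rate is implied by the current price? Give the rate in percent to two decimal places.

Rearranging the constant-growth DDM: r = D₁/P₀ + g.
r = 2.3600 / 18.65 + 0.015 = 0.12654 + 0.015 = 0.14154

14.15%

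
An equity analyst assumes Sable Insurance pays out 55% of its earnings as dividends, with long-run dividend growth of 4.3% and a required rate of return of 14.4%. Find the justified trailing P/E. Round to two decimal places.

Justified trailing P/E = b(1+g)/(r−g) = 0.55×(1+0.043)/(0.144−0.043) = 5.6797

5.68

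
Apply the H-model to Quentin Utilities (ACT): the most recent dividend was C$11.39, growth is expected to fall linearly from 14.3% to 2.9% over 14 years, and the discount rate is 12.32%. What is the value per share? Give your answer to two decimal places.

H-model: P₀ = D₀[(1+g_L) + H(g_S−g_L)]/(r−g_L), with H = 14/2 = 7.
P₀ = 11.39 × [(1+0.029) + 7×(0.143−0.029)] / (0.1232−0.029)
   = 11.39 × 1.8270 / 0.0942 = 220.9080

C$220.91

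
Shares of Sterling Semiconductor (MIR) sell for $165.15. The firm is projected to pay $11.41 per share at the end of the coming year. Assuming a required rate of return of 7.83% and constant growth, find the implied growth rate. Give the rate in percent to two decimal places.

0.92%

From P₀ = D₁/(r − g), the implied growth is g = r − D₁/P₀.
g = 0.0783 − 11.41/165.15 = 0.0783 − 0.06909 = 0.00921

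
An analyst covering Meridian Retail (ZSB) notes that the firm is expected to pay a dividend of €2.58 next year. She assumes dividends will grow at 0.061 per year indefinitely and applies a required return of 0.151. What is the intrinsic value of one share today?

€28.67

Gordon growth model: P₀ = D₁/(r − g), with D₁ = 2.58 given directly.
P₀ = 2.5800 / (0.151 − 0.061) = 2.5800 / 0.09 = 28.6667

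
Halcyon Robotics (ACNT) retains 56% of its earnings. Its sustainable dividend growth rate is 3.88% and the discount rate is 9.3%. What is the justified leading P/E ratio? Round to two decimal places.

8.12

Payout ratio b = 1 − 0.56 = 0.44.
Justified leading P/E = b/(r−g) = 0.44/(0.093−0.0388) = 8.1181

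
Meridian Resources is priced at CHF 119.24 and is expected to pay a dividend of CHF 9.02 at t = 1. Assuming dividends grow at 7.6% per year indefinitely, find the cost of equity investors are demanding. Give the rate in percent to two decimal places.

Rearranging the constant-growth DDM: r = D₁/P₀ + g.
r = 9.0200 / 119.24 + 0.076 = 0.07565 + 0.076 = 0.15165

15.16%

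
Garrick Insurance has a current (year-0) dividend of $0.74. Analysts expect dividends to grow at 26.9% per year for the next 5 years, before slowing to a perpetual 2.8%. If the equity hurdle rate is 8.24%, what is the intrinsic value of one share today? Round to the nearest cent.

Two-stage DDM. Project D₁…D_5 at 0.269, terminal growth 0.028, discount at r = 0.0824.
D_1 = 0.9391
D_2 = 1.1917
D_3 = 1.5122
D_4 = 1.9190
D_5 = 2.4352
Terminal value at t=5: TV = D_6/(r−g) = 2.5034/(0.0824−0.028) = 46.0187
P₀ = 0.9391/(1+0.0824)^1 + 1.1917/(1+0.0824)^2 + 1.5122/(1+0.0824)^3 + 1.9190/(1+0.0824)^4 + 2.4352/(1+0.0824)^5 + 46.0187/(1+0.0824)^5 = 37.0882

$37.09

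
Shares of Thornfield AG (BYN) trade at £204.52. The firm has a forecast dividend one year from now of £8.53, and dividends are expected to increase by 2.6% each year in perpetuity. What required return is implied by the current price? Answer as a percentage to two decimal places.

6.77%

Rearranging the constant-growth DDM: r = D₁/P₀ + g.
r = 8.5300 / 204.52 + 0.026 = 0.04171 + 0.026 = 0.06771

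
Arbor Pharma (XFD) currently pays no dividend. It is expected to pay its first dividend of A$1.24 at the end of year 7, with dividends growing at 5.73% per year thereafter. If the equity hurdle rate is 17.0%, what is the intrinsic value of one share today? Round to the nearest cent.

A$4.29

Deferred-dividend DDM. At t=6 the remaining stream is a growing perpetuity with first payment D_7 = 1.24.
V_6 = D_7/(r−g) = 1.24/(0.17−0.0573) = 11.0027
P₀ = V_6/(1+r)^6 = 11.0027/(1+0.17)^6 = 4.2893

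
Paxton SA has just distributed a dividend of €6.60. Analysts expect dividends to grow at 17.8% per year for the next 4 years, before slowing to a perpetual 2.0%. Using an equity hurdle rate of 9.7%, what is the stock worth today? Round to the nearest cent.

€147.90

Two-stage DDM. Project D₁…D_4 at 0.178, terminal growth 0.02, discount at r = 0.097.
D_1 = 7.7748
D_2 = 9.1587
D_3 = 10.7890
D_4 = 12.7094
Terminal value at t=4: TV = D_5/(r−g) = 12.9636/(0.097−0.02) = 168.3583
P₀ = 7.7748/(1+0.097)^1 + 9.1587/(1+0.097)^2 + 10.7890/(1+0.097)^3 + 12.7094/(1+0.097)^4 + 168.3583/(1+0.097)^4 = 147.9006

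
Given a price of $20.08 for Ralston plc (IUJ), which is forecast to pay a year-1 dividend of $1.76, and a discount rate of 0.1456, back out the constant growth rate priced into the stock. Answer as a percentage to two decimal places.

5.80%

From P₀ = D₁/(r − g), the implied growth is g = r − D₁/P₀.
g = 0.1456 − 1.76/20.08 = 0.1456 − 0.08765 = 0.05795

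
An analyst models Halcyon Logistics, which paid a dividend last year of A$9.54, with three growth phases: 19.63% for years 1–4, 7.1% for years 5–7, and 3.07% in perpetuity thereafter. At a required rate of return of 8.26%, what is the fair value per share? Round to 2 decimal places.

A$364.56

Three-stage DDM. Project D₁…D_7; terminal Gordon value at t=7 with g = 0.0307; discount at r = 0.0826.
D_1 = 11.4127
D_2 = 13.6530
D_3 = 16.3331
D_4 = 19.5393
D_5 = 20.9266
D_6 = 22.4124
D_7 = 24.0036
TV_7 = 24.7406/(0.0826−0.0307) = 476.6967
P₀ = Σ Dₜ/(1+r)ᵗ + TV_7/(1+r)^7 = 364.5590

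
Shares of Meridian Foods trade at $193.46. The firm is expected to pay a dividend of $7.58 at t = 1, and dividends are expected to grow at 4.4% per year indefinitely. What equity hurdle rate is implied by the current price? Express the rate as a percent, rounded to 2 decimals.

8.32%

Rearranging the constant-growth DDM: r = D₁/P₀ + g.
r = 7.5800 / 193.46 + 0.044 = 0.03918 + 0.044 = 0.08318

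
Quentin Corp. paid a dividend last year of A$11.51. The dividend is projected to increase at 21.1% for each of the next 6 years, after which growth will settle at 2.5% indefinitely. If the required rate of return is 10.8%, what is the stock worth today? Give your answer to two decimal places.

Two-stage DDM. Project D₁…D_6 at 0.211, terminal growth 0.025, discount at r = 0.108.
D_1 = 13.9386
D_2 = 16.8797
D_3 = 20.4413
D_4 = 24.7544
D_5 = 29.9775
D_6 = 36.3028
Terminal value at t=6: TV = D_7/(r−g) = 37.2104/(0.108−0.025) = 448.3178
P₀ = 13.9386/(1+0.108)^1 + 16.8797/(1+0.108)^2 + 20.4413/(1+0.108)^3 + 24.7544/(1+0.108)^4 + 29.9775/(1+0.108)^5 + 36.3028/(1+0.108)^6 + 448.3178/(1+0.108)^6 = 337.6496

A$337.65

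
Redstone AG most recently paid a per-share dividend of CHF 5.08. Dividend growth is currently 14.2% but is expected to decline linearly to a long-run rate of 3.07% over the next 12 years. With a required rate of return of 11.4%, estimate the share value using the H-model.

CHF 103.58

H-model: P₀ = D₀[(1+g_L) + H(g_S−g_L)]/(r−g_L), with H = 12/2 = 6.
P₀ = 5.08 × [(1+0.0307) + 6×(0.142−0.0307)] / (0.114−0.0307)
   = 5.08 × 1.6985 / 0.0833 = 103.5820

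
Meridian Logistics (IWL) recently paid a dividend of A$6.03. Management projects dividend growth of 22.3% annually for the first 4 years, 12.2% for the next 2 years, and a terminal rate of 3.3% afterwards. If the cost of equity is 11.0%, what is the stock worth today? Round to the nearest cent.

A$170.79

Three-stage DDM. Project D₁…D_6; terminal Gordon value at t=6 with g = 0.033; discount at r = 0.11.
D_1 = 7.3747
D_2 = 9.0192
D_3 = 11.0305
D_4 = 13.4903
D_5 = 15.1362
D_6 = 16.9828
TV_6 = 17.5432/(0.11−0.033) = 227.8340
P₀ = Σ Dₜ/(1+r)ᵗ + TV_6/(1+r)^6 = 170.7876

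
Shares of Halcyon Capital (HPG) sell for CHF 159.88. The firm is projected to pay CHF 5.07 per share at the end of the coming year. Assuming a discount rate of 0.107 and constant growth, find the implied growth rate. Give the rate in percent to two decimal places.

7.53%

From P₀ = D₁/(r − g), the implied growth is g = r − D₁/P₀.
g = 0.107 − 5.07/159.88 = 0.107 − 0.03171 = 0.07529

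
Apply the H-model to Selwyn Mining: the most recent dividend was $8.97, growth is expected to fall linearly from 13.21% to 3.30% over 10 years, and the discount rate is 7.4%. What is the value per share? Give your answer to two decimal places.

H-model: P₀ = D₀[(1+g_L) + H(g_S−g_L)]/(r−g_L), with H = 10/2 = 5.
P₀ = 8.97 × [(1+0.033) + 5×(0.1321−0.033)] / (0.074−0.033)
   = 8.97 × 1.5285 / 0.041 = 334.4060

$334.41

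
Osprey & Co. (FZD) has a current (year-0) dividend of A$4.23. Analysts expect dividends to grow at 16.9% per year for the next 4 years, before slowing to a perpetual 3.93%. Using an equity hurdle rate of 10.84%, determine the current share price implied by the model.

Two-stage DDM. Project D₁…D_4 at 0.169, terminal growth 0.0393, discount at r = 0.1084.
D_1 = 4.9449
D_2 = 5.7806
D_3 = 6.7575
D_4 = 7.8995
Terminal value at t=4: TV = D_5/(r−g) = 8.2099/(0.1084−0.0393) = 118.8123
P₀ = 4.9449/(1+0.1084)^1 + 5.7806/(1+0.1084)^2 + 6.7575/(1+0.1084)^3 + 7.8995/(1+0.1084)^4 + 118.8123/(1+0.1084)^4 = 98.0808

A$98.08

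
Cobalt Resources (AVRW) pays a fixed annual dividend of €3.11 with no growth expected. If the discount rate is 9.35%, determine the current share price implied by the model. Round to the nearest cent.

€33.26

Zero-growth DDM (perpetuity): P₀ = D/r = 3.11 / 0.0935 = 33.2620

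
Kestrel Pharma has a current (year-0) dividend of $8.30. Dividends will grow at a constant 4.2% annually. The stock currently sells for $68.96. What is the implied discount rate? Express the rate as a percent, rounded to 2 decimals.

Rearranging the constant-growth DDM: r = D₁/P₀ + g.
D₁ = 8.30 × (1 + 0.042) = 8.6486.
r = 8.6486 / 68.96 + 0.042 = 0.12541 + 0.042 = 0.16741

16.74%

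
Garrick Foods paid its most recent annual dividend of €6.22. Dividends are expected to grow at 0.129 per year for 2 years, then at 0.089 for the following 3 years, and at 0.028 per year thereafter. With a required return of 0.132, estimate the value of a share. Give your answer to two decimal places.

€84.03

Three-stage DDM. Project D₁…D_5; terminal Gordon value at t=5 with g = 0.028; discount at r = 0.132.
D_1 = 7.0224
D_2 = 7.9283
D_3 = 8.6339
D_4 = 9.4023
D_5 = 10.2391
TV_5 = 10.5258/(0.132−0.028) = 101.2096
P₀ = Σ Dₜ/(1+r)ᵗ + TV_5/(1+r)^5 = 84.0260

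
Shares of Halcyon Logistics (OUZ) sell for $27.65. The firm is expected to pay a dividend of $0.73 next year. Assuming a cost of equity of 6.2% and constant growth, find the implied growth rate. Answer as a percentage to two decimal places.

From P₀ = D₁/(r − g), the implied growth is g = r − D₁/P₀.
g = 0.062 − 0.73/27.65 = 0.062 − 0.02640 = 0.03560

3.56%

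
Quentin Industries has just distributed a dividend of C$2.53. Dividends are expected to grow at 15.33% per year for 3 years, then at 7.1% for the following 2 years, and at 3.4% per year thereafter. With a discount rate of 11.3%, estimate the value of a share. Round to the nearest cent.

C$47.58

Three-stage DDM. Project D₁…D_5; terminal Gordon value at t=5 with g = 0.034; discount at r = 0.113.
D_1 = 2.9178
D_2 = 3.3652
D_3 = 3.8810
D_4 = 4.1566
D_5 = 4.4517
TV_5 = 4.6031/(0.113−0.034) = 58.2666
P₀ = Σ Dₜ/(1+r)ᵗ + TV_5/(1+r)^5 = 47.5830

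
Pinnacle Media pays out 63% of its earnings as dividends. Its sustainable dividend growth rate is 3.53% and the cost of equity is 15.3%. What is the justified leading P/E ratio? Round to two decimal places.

Justified leading P/E = b/(r−g) = 0.63/(0.153−0.0353) = 5.3526

5.35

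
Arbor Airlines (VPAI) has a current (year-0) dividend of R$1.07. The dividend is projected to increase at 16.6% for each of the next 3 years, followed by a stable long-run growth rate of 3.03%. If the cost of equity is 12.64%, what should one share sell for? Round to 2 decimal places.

R$16.17

Two-stage DDM. Project D₁…D_3 at 0.166, terminal growth 0.0303, discount at r = 0.1264.
D_1 = 1.2476
D_2 = 1.4547
D_3 = 1.6962
Terminal value at t=3: TV = D_4/(r−g) = 1.7476/(0.1264−0.0303) = 18.1853
P₀ = 1.2476/(1+0.1264)^1 + 1.4547/(1+0.1264)^2 + 1.6962/(1+0.1264)^3 + 18.1853/(1+0.1264)^3 = 16.1656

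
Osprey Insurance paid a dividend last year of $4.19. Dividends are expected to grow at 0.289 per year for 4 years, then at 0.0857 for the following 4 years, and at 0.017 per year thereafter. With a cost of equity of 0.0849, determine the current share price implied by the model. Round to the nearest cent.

$185.16

Three-stage DDM. Project D₁…D_8; terminal Gordon value at t=8 with g = 0.017; discount at r = 0.0849.
D_1 = 5.4009
D_2 = 6.9618
D_3 = 8.9737
D_4 = 11.5671
D_5 = 12.5584
D_6 = 13.6347
D_7 = 14.8032
D_8 = 16.0718
TV_8 = 16.3450/(0.0849−0.017) = 240.7222
P₀ = Σ Dₜ/(1+r)ᵗ + TV_8/(1+r)^8 = 185.1595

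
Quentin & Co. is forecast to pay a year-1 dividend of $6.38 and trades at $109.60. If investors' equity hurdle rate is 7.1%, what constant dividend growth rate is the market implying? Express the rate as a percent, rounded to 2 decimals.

1.28%

From P₀ = D₁/(r − g), the implied growth is g = r − D₁/P₀.
g = 0.071 − 6.38/109.60 = 0.071 − 0.05821 = 0.01279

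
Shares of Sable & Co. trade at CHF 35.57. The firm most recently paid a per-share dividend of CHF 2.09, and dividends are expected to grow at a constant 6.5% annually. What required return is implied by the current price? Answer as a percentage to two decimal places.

12.76%

Rearranging the constant-growth DDM: r = D₁/P₀ + g.
D₁ = 2.09 × (1 + 0.065) = 2.2258.
r = 2.2258 / 35.57 + 0.065 = 0.06258 + 0.065 = 0.12758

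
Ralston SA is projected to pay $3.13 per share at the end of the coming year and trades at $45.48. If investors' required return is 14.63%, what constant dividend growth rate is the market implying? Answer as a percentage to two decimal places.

From P₀ = D₁/(r − g), the implied growth is g = r − D₁/P₀.
g = 0.1463 − 3.13/45.48 = 0.1463 − 0.06882 = 0.07748

7.75%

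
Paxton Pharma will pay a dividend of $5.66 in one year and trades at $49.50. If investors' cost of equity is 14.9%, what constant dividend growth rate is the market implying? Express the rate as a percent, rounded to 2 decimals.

3.47%

From P₀ = D₁/(r − g), the implied growth is g = r − D₁/P₀.
g = 0.149 − 5.66/49.50 = 0.149 − 0.11434 = 0.03466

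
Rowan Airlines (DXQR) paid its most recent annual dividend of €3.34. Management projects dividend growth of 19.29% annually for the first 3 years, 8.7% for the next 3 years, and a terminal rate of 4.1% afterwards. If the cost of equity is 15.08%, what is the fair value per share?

Three-stage DDM. Project D₁…D_6; terminal Gordon value at t=6 with g = 0.041; discount at r = 0.1508.
D_1 = 3.9843
D_2 = 4.7529
D_3 = 5.6697
D_4 = 6.1629
D_5 = 6.6991
D_6 = 7.2819
TV_6 = 7.5805/(0.1508−0.041) = 69.0392
P₀ = Σ Dₜ/(1+r)ᵗ + TV_6/(1+r)^6 = 50.4625

€50.46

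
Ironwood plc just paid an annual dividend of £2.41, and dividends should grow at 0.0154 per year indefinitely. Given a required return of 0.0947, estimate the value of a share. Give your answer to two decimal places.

£30.86

Gordon growth model: P₀ = D₁/(r − g). D₁ = 2.41 × (1 + 0.0154) = 2.4471.
P₀ = 2.4471 / (0.0947 − 0.0154) = 2.4471 / 0.0793 = 30.8589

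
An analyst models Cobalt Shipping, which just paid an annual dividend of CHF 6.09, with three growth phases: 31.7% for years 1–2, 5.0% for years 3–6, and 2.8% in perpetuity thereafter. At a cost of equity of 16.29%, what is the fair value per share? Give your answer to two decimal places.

Three-stage DDM. Project D₁…D_6; terminal Gordon value at t=6 with g = 0.028; discount at r = 0.1629.
D_1 = 8.0205
D_2 = 10.5630
D_3 = 11.0912
D_4 = 11.6457
D_5 = 12.2280
D_6 = 12.8394
TV_6 = 13.1989/(0.1629−0.028) = 97.8424
P₀ = Σ Dₜ/(1+r)ᵗ + TV_6/(1+r)^6 = 78.6312

CHF 78.63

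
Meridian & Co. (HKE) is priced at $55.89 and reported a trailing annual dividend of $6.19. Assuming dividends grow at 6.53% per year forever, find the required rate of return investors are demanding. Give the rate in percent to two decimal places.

18.33%

Rearranging the constant-growth DDM: r = D₁/P₀ + g.
D₁ = 6.19 × (1 + 0.0653) = 6.5942.
r = 6.5942 / 55.89 + 0.0653 = 0.11799 + 0.0653 = 0.18329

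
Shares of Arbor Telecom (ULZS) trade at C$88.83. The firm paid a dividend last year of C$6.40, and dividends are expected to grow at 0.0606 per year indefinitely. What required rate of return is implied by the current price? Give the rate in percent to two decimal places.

13.70%

Rearranging the constant-growth DDM: r = D₁/P₀ + g.
D₁ = 6.40 × (1 + 0.0606) = 6.7878.
r = 6.7878 / 88.83 + 0.0606 = 0.07641 + 0.0606 = 0.13701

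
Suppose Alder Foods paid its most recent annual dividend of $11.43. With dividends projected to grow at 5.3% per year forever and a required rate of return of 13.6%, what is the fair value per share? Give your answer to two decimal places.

Gordon growth model: P₀ = D₁/(r − g). D₁ = 11.43 × (1 + 0.053) = 12.0358.
P₀ = 12.0358 / (0.136 − 0.053) = 12.0358 / 0.083 = 145.0095

$145.01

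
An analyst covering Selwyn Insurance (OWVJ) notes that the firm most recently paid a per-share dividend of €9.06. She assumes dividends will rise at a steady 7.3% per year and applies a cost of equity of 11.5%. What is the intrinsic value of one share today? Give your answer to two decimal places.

€231.46

Gordon growth model: P₀ = D₁/(r − g). D₁ = 9.06 × (1 + 0.073) = 9.7214.
P₀ = 9.7214 / (0.115 − 0.073) = 9.7214 / 0.042 = 231.4614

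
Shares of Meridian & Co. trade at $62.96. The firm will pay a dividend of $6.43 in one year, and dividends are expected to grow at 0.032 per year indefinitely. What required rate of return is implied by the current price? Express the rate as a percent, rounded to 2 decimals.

Rearranging the constant-growth DDM: r = D₁/P₀ + g.
r = 6.4300 / 62.96 + 0.032 = 0.10213 + 0.032 = 0.13413

13.41%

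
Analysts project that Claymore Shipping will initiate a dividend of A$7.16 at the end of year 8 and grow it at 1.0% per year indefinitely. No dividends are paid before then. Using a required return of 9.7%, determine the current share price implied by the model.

A$43.05

Deferred-dividend DDM. At t=7 the remaining stream is a growing perpetuity with first payment D_8 = 7.16.
V_7 = D_8/(r−g) = 7.16/(0.097−0.01) = 82.2989
P₀ = V_7/(1+r)^7 = 82.2989/(1+0.097)^7 = 43.0474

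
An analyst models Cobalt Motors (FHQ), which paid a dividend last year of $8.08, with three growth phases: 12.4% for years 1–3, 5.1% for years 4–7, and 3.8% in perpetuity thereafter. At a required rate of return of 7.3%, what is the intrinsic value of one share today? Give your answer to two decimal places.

Three-stage DDM. Project D₁…D_7; terminal Gordon value at t=7 with g = 0.038; discount at r = 0.073.
D_1 = 9.0819
D_2 = 10.2081
D_3 = 11.4739
D_4 = 12.0590
D_5 = 12.6741
D_6 = 13.3204
D_7 = 13.9998
TV_7 = 14.5318/(0.073−0.038) = 415.1934
P₀ = Σ Dₜ/(1+r)ᵗ + TV_7/(1+r)^7 = 315.4470

$315.45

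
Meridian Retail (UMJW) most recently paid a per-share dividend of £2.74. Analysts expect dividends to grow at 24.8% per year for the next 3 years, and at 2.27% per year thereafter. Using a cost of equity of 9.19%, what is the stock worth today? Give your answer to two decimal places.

£71.27

Two-stage DDM. Project D₁…D_3 at 0.248, terminal growth 0.0227, discount at r = 0.0919.
D_1 = 3.4195
D_2 = 4.2676
D_3 = 5.3259
Terminal value at t=3: TV = D_4/(r−g) = 5.4468/(0.0919−0.0227) = 78.7112
P₀ = 3.4195/(1+0.0919)^1 + 4.2676/(1+0.0919)^2 + 5.3259/(1+0.0919)^3 + 78.7112/(1+0.0919)^3 = 71.2650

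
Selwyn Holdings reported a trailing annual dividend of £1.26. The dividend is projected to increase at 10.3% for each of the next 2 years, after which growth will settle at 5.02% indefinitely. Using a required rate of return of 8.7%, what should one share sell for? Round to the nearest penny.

Two-stage DDM. Project D₁…D_2 at 0.103, terminal growth 0.0502, discount at r = 0.087.
D_1 = 1.3898
D_2 = 1.5329
Terminal value at t=2: TV = D_3/(r−g) = 1.6099/(0.087−0.0502) = 43.7467
P₀ = 1.3898/(1+0.087)^1 + 1.5329/(1+0.087)^2 + 43.7467/(1+0.087)^2 = 39.6002

£39.60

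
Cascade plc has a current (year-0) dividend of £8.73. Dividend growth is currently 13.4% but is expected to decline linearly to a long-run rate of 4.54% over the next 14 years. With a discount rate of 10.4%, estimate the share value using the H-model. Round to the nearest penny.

H-model: P₀ = D₀[(1+g_L) + H(g_S−g_L)]/(r−g_L), with H = 14/2 = 7.
P₀ = 8.73 × [(1+0.0454) + 7×(0.134−0.0454)] / (0.104−0.0454)
   = 8.73 × 1.6656 / 0.0586 = 248.1346

£248.13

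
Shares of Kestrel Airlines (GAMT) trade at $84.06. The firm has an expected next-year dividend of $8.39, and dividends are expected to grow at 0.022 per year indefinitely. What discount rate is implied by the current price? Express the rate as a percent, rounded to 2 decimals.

12.18%

Rearranging the constant-growth DDM: r = D₁/P₀ + g.
r = 8.3900 / 84.06 + 0.022 = 0.09981 + 0.022 = 0.12181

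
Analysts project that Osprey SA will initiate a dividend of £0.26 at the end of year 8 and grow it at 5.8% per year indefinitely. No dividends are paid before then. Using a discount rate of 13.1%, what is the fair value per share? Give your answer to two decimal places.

£1.50

Deferred-dividend DDM. At t=7 the remaining stream is a growing perpetuity with first payment D_8 = 0.26.
V_7 = D_8/(r−g) = 0.26/(0.131−0.058) = 3.5616
P₀ = V_7/(1+r)^7 = 3.5616/(1+0.131)^7 = 1.5046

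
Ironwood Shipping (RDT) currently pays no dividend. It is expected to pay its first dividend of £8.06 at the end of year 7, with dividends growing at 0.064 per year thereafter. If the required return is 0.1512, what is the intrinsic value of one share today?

£39.71

Deferred-dividend DDM. At t=6 the remaining stream is a growing perpetuity with first payment D_7 = 8.06.
V_6 = D_7/(r−g) = 8.06/(0.1512−0.064) = 92.4312
P₀ = V_6/(1+r)^6 = 92.4312/(1+0.1512)^6 = 39.7113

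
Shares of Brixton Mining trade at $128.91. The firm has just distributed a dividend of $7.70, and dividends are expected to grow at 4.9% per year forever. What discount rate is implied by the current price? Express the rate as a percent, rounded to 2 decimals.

Rearranging the constant-growth DDM: r = D₁/P₀ + g.
D₁ = 7.70 × (1 + 0.049) = 8.0773.
r = 8.0773 / 128.91 + 0.049 = 0.06266 + 0.049 = 0.11166

11.17%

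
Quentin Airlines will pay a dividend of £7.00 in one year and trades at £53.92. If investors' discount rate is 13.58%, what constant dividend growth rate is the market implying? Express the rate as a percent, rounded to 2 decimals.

From P₀ = D₁/(r − g), the implied growth is g = r − D₁/P₀.
g = 0.1358 − 7.00/53.92 = 0.1358 − 0.12982 = 0.00598

0.60%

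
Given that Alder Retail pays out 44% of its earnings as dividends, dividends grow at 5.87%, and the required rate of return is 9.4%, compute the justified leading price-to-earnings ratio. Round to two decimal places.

12.46

Justified leading P/E = b/(r−g) = 0.44/(0.094−0.0587) = 12.4646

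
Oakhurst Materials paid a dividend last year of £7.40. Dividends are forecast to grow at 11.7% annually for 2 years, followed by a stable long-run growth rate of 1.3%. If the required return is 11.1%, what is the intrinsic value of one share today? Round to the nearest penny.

Two-stage DDM. Project D₁…D_2 at 0.117, terminal growth 0.013, discount at r = 0.111.
D_1 = 8.2658
D_2 = 9.2329
Terminal value at t=2: TV = D_3/(r−g) = 9.3529/(0.111−0.013) = 95.4380
P₀ = 8.2658/(1+0.111)^1 + 9.2329/(1+0.111)^2 + 95.4380/(1+0.111)^2 = 92.2404

£92.24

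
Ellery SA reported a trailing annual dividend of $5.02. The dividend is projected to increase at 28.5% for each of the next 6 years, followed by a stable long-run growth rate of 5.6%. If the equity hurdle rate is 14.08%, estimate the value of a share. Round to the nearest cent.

Two-stage DDM. Project D₁…D_6 at 0.285, terminal growth 0.056, discount at r = 0.1408.
D_1 = 6.4507
D_2 = 8.2891
D_3 = 10.6516
D_4 = 13.6873
D_5 = 17.5881
D_6 = 22.6007
Terminal value at t=6: TV = D_7/(r−g) = 23.8664/(0.1408−0.056) = 281.4431
P₀ = 6.4507/(1+0.1408)^1 + 8.2891/(1+0.1408)^2 + 10.6516/(1+0.1408)^3 + 13.6873/(1+0.1408)^4 + 17.5881/(1+0.1408)^5 + 22.6007/(1+0.1408)^6 + 281.4431/(1+0.1408)^6 = 174.3186

$174.32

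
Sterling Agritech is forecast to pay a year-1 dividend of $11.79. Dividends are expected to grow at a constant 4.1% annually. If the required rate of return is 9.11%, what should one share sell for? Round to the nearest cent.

$235.33

Gordon growth model: P₀ = D₁/(r − g), with D₁ = 11.79 given directly.
P₀ = 11.7900 / (0.0911 − 0.041) = 11.7900 / 0.0501 = 235.3293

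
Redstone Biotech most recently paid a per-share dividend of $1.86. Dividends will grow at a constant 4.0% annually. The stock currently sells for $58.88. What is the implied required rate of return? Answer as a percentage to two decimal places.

7.29%

Rearranging the constant-growth DDM: r = D₁/P₀ + g.
D₁ = 1.86 × (1 + 0.04) = 1.9344.
r = 1.9344 / 58.88 + 0.04 = 0.03285 + 0.04 = 0.07285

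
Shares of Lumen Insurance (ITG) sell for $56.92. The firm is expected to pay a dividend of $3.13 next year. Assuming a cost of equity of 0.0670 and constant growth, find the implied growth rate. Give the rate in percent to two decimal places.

From P₀ = D₁/(r − g), the implied growth is g = r − D₁/P₀.
g = 0.067 − 3.13/56.92 = 0.067 − 0.05499 = 0.01201

1.20%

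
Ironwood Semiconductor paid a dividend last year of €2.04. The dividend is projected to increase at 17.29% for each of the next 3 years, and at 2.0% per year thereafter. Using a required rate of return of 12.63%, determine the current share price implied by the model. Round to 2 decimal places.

Two-stage DDM. Project D₁…D_3 at 0.1729, terminal growth 0.02, discount at r = 0.1263.
D_1 = 2.3927
D_2 = 2.8064
D_3 = 3.2916
Terminal value at t=3: TV = D_4/(r−g) = 3.3575/(0.1263−0.02) = 31.5849
P₀ = 2.3927/(1+0.1263)^1 + 2.8064/(1+0.1263)^2 + 3.2916/(1+0.1263)^3 + 31.5849/(1+0.1263)^3 = 28.7469

€28.75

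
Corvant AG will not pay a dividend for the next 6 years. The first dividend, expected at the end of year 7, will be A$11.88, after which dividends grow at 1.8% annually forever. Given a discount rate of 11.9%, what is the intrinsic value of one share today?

Deferred-dividend DDM. At t=6 the remaining stream is a growing perpetuity with first payment D_7 = 11.88.
V_6 = D_7/(r−g) = 11.88/(0.119−0.018) = 117.6238
P₀ = V_6/(1+r)^6 = 117.6238/(1+0.119)^6 = 59.9121

A$59.91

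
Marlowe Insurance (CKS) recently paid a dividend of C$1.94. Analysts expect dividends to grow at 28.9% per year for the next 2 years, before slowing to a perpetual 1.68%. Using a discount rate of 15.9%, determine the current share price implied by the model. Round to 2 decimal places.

C$21.72

Two-stage DDM. Project D₁…D_2 at 0.289, terminal growth 0.0168, discount at r = 0.159.
D_1 = 2.5007
D_2 = 3.2234
Terminal value at t=2: TV = D_3/(r−g) = 3.2775/(0.159−0.0168) = 23.0485
P₀ = 2.5007/(1+0.159)^1 + 3.2234/(1+0.159)^2 + 23.0485/(1+0.159)^2 = 21.7156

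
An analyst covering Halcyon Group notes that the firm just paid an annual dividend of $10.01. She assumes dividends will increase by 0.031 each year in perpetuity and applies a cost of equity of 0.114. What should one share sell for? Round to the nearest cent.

$124.34

Gordon growth model: P₀ = D₁/(r − g). D₁ = 10.01 × (1 + 0.031) = 10.3203.
P₀ = 10.3203 / (0.114 − 0.031) = 10.3203 / 0.083 = 124.3411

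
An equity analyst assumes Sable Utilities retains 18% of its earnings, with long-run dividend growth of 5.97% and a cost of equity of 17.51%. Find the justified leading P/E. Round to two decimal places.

7.11

Payout ratio b = 1 − 0.18 = 0.82.
Justified leading P/E = b/(r−g) = 0.82/(0.1751−0.0597) = 7.1057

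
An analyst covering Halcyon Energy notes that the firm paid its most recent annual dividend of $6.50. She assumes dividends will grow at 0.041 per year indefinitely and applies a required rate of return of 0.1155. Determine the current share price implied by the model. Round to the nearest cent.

Gordon growth model: P₀ = D₁/(r − g). D₁ = 6.50 × (1 + 0.041) = 6.7665.
P₀ = 6.7665 / (0.1155 − 0.041) = 6.7665 / 0.0745 = 90.8255

$90.83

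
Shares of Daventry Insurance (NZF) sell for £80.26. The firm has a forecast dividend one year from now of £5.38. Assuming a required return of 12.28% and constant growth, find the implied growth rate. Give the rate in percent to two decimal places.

From P₀ = D₁/(r − g), the implied growth is g = r − D₁/P₀.
g = 0.1228 − 5.38/80.26 = 0.1228 − 0.06703 = 0.05577

5.58%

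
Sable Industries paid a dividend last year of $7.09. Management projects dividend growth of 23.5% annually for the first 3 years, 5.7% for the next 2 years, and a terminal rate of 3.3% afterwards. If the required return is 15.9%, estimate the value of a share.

Three-stage DDM. Project D₁…D_5; terminal Gordon value at t=5 with g = 0.033; discount at r = 0.159.
D_1 = 8.7561
D_2 = 10.8138
D_3 = 13.3551
D_4 = 14.1163
D_5 = 14.9210
TV_5 = 15.4134/(0.159−0.033) = 122.3283
P₀ = Σ Dₜ/(1+r)ᵗ + TV_5/(1+r)^5 = 97.6353

$97.64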